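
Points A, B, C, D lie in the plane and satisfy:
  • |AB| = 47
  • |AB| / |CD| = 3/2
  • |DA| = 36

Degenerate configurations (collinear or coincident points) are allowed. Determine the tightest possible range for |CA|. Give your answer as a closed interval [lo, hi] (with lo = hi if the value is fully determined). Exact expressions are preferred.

|CA| ∈ [14/3, 202/3]  (≈ [4.6667, 67.3333])

|AB| ∈ {47}
|AD| ∈ {36}
|CD| ∈ {94/3}
|BD| ∈ [11, 83]
|AC| ∈ [14/3, 202/3]
|BC| ∈ [0, 343/3]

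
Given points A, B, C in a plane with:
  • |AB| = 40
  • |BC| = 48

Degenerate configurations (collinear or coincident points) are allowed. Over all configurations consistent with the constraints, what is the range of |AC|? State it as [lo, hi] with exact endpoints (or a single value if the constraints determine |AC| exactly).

|AC| ∈ [8, 88]  (≈ [8.0000, 88.0000])

|AB| ∈ {40}
|BC| ∈ {48}
|AC| ∈ [8, 88]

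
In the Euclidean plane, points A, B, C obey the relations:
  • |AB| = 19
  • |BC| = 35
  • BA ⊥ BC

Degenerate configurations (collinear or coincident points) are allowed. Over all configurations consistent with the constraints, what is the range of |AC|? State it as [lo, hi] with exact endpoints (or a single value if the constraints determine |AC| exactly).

|AC| = √(1586)  (≈ 39.8246)

|AB| ∈ {19}
|BC| ∈ {35}
|AC| ∈ {√(1586)}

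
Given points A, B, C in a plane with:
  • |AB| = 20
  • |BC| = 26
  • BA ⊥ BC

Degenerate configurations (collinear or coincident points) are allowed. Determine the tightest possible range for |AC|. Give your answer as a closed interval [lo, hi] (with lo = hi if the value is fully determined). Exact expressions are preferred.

|AB| ∈ {20}
|BC| ∈ {26}
|AC| ∈ {2·√(269)}

|AC| = 2·√(269)  (≈ 32.8024)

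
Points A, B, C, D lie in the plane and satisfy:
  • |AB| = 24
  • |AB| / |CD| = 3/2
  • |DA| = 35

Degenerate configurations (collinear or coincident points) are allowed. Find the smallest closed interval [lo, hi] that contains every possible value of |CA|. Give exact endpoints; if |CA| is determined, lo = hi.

|AB| ∈ {24}
|AD| ∈ {35}
|CD| ∈ {16}
|BD| ∈ [11, 59]
|AC| ∈ [19, 51]
|BC| ∈ [0, 75]

|CA| ∈ [19, 51]  (≈ [19.0000, 51.0000])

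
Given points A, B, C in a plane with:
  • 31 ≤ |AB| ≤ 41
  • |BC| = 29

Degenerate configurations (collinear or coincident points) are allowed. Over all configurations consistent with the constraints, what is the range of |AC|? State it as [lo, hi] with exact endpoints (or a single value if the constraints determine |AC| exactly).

|AC| ∈ [2, 70]  (≈ [2.0000, 70.0000])

|AB| ∈ [31, 41]
|BC| ∈ {29}
|AC| ∈ [2, 70]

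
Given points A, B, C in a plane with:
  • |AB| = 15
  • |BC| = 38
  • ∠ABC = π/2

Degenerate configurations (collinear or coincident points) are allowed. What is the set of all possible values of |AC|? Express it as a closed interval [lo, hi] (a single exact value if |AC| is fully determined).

|AC| = √(1669)  (≈ 40.8534)

|AB| ∈ {15}
|BC| ∈ {38}
|AC| ∈ {√(1669)}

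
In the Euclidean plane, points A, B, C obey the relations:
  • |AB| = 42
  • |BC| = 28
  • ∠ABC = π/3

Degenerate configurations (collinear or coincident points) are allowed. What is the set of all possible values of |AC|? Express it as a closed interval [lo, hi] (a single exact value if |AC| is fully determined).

|AB| ∈ {42}
|BC| ∈ {28}
|AC| ∈ {14·√(7)}

|AC| = 14·√(7)  (≈ 37.0405)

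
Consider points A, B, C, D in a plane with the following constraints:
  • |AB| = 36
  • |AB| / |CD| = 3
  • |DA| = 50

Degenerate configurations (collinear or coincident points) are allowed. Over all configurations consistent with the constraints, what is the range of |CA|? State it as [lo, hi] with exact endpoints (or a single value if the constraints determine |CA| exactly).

|CA| ∈ [38, 62]  (≈ [38.0000, 62.0000])

|AB| ∈ {36}
|AD| ∈ {50}
|CD| ∈ {12}
|BD| ∈ [14, 86]
|AC| ∈ [38, 62]
|BC| ∈ [2, 98]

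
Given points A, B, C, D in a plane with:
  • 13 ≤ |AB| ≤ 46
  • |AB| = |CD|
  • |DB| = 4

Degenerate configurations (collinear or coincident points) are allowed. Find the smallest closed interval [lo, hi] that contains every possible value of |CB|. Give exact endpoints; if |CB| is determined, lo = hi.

|CB| ∈ [9, 50]  (≈ [9.0000, 50.0000])

|AB| ∈ [13, 46]
|BD| ∈ {4}
|CD| ∈ [13, 46]
|AD| ∈ [9, 50]
|BC| ∈ [9, 50]
|AC| ∈ [0, 96]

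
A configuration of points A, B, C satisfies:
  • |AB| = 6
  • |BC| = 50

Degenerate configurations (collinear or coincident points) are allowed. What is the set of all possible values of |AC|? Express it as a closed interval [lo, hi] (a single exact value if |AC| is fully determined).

|AC| ∈ [44, 56]  (≈ [44.0000, 56.0000])

|AB| ∈ {6}
|BC| ∈ {50}
|AC| ∈ [44, 56]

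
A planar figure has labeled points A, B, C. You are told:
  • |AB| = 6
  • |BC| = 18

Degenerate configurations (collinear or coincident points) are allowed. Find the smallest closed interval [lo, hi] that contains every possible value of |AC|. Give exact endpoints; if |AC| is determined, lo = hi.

|AC| ∈ [12, 24]  (≈ [12.0000, 24.0000])

|AB| ∈ {6}
|BC| ∈ {18}
|AC| ∈ [12, 24]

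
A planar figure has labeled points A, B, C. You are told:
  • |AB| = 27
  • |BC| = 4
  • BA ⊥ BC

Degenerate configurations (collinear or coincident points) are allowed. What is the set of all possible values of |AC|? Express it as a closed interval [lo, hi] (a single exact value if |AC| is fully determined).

|AC| = √(745)  (≈ 27.2947)

|AB| ∈ {27}
|BC| ∈ {4}
|AC| ∈ {√(745)}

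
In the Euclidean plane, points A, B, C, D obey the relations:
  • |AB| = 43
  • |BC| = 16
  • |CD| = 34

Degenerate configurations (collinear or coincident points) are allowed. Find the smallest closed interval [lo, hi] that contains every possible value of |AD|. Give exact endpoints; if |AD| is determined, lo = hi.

|AB| ∈ {43}
|BC| ∈ {16}
|CD| ∈ {34}
|AC| ∈ [27, 59]
|BD| ∈ [18, 50]
|AD| ∈ [0, 93]

|AD| ∈ [0, 93]  (≈ [0.0000, 93.0000])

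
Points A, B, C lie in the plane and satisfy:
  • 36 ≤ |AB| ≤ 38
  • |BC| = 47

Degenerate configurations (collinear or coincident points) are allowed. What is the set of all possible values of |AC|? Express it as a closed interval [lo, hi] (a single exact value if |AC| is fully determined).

|AC| ∈ [9, 85]  (≈ [9.0000, 85.0000])

|AB| ∈ [36, 38]
|BC| ∈ {47}
|AC| ∈ [9, 85]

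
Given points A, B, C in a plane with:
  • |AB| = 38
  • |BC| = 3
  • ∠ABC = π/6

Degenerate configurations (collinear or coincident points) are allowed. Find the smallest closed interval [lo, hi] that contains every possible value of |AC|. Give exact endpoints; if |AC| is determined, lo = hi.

|AC| = √(1453 - 114·√(3))  (≈ 35.4337)

|AB| ∈ {38}
|BC| ∈ {3}
|AC| ∈ {√(1453 - 114·√(3))}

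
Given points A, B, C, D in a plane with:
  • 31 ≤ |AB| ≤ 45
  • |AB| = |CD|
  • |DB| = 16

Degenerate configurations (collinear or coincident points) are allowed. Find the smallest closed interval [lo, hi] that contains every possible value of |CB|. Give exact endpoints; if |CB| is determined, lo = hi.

|AB| ∈ [31, 45]
|BD| ∈ {16}
|CD| ∈ [31, 45]
|AD| ∈ [15, 61]
|BC| ∈ [15, 61]
|AC| ∈ [0, 106]

|CB| ∈ [15, 61]  (≈ [15.0000, 61.0000])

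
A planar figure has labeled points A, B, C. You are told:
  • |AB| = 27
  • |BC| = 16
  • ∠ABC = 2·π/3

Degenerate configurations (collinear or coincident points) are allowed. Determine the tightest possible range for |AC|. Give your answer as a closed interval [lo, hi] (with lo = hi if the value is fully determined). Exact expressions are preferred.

|AC| = √(1417)  (≈ 37.6431)

|AB| ∈ {27}
|BC| ∈ {16}
|AC| ∈ {√(1417)}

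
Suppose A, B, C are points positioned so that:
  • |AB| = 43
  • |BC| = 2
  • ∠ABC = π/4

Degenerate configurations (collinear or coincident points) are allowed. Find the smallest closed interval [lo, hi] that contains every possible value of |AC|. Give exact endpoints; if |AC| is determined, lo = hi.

|AB| ∈ {43}
|BC| ∈ {2}
|AC| ∈ {√(1853 - 86·√(2))}

|AC| = √(1853 - 86·√(2))  (≈ 41.6098)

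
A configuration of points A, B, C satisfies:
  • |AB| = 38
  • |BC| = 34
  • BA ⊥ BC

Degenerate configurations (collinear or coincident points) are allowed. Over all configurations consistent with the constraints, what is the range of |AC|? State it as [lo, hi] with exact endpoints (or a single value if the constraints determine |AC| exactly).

|AB| ∈ {38}
|BC| ∈ {34}
|AC| ∈ {10·√(26)}

|AC| = 10·√(26)  (≈ 50.9902)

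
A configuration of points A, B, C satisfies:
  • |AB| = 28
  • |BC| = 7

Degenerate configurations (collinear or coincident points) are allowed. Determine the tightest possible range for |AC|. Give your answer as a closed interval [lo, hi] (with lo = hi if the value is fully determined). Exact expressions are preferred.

|AB| ∈ {28}
|BC| ∈ {7}
|AC| ∈ [21, 35]

|AC| ∈ [21, 35]  (≈ [21.0000, 35.0000])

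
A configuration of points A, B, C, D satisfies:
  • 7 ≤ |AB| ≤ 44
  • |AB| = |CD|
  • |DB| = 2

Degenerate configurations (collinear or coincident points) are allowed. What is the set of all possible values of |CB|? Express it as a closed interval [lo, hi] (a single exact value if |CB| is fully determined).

|AB| ∈ [7, 44]
|BD| ∈ {2}
|CD| ∈ [7, 44]
|AD| ∈ [5, 46]
|BC| ∈ [5, 46]
|AC| ∈ [0, 90]

|CB| ∈ [5, 46]  (≈ [5.0000, 46.0000])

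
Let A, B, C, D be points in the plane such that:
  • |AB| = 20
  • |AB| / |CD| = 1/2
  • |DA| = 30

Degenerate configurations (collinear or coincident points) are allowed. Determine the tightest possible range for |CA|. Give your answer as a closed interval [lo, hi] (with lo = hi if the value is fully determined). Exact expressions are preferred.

|CA| ∈ [10, 70]  (≈ [10.0000, 70.0000])

|AB| ∈ {20}
|AD| ∈ {30}
|CD| ∈ {40}
|BD| ∈ [10, 50]
|AC| ∈ [10, 70]
|BC| ∈ [0, 90]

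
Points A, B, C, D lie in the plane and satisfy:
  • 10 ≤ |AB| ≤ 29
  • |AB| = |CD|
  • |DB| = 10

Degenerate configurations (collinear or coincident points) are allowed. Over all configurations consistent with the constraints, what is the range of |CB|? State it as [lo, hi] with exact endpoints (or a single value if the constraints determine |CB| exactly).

|CB| ∈ [0, 39]  (≈ [0.0000, 39.0000])

|AB| ∈ [10, 29]
|BD| ∈ {10}
|CD| ∈ [10, 29]
|AD| ∈ [0, 39]
|BC| ∈ [0, 39]
|AC| ∈ [0, 68]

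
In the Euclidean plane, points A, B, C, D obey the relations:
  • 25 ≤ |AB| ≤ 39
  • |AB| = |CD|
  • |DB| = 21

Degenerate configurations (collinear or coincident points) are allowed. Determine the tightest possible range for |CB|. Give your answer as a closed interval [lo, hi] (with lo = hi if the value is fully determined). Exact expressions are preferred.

|AB| ∈ [25, 39]
|BD| ∈ {21}
|CD| ∈ [25, 39]
|AD| ∈ [4, 60]
|BC| ∈ [4, 60]
|AC| ∈ [0, 99]

|CB| ∈ [4, 60]  (≈ [4.0000, 60.0000])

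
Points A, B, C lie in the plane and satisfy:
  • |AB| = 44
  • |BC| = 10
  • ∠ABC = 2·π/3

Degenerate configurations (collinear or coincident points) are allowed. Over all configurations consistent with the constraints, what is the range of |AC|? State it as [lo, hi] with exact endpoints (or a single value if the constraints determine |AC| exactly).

|AC| = 2·√(619)  (≈ 49.7594)

|AB| ∈ {44}
|BC| ∈ {10}
|AC| ∈ {2·√(619)}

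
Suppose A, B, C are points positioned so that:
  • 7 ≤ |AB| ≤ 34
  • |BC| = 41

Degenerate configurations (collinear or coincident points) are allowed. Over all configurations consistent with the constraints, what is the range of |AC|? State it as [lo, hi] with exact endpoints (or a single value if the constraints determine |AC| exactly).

|AB| ∈ [7, 34]
|BC| ∈ {41}
|AC| ∈ [7, 75]

|AC| ∈ [7, 75]  (≈ [7.0000, 75.0000])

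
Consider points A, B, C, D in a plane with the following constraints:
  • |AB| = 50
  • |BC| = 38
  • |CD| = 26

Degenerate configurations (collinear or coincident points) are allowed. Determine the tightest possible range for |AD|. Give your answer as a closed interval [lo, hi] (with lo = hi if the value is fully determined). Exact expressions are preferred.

|AB| ∈ {50}
|BC| ∈ {38}
|CD| ∈ {26}
|AC| ∈ [12, 88]
|BD| ∈ [12, 64]
|AD| ∈ [0, 114]

|AD| ∈ [0, 114]  (≈ [0.0000, 114.0000])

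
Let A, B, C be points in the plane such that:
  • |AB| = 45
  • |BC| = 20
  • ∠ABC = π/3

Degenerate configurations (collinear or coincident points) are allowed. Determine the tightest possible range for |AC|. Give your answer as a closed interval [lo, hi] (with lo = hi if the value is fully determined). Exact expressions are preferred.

|AB| ∈ {45}
|BC| ∈ {20}
|AC| ∈ {5·√(61)}

|AC| = 5·√(61)  (≈ 39.0512)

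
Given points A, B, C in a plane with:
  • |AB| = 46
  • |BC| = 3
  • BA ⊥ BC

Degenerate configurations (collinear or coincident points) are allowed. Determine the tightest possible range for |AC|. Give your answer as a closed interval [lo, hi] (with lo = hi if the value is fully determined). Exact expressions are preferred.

|AB| ∈ {46}
|BC| ∈ {3}
|AC| ∈ {5·√(85)}

|AC| = 5·√(85)  (≈ 46.0977)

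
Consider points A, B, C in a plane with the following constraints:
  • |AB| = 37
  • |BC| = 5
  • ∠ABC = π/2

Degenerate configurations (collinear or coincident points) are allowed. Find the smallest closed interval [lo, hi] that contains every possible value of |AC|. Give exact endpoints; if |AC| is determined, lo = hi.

|AC| = √(1394)  (≈ 37.3363)

|AB| ∈ {37}
|BC| ∈ {5}
|AC| ∈ {√(1394)}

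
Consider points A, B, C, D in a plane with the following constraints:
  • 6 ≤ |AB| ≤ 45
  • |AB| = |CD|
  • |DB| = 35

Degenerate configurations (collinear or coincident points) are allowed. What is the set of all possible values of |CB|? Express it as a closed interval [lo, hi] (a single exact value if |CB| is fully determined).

|CB| ∈ [0, 80]  (≈ [0.0000, 80.0000])

|AB| ∈ [6, 45]
|BD| ∈ {35}
|CD| ∈ [6, 45]
|AD| ∈ [0, 80]
|BC| ∈ [0, 80]
|AC| ∈ [0, 125]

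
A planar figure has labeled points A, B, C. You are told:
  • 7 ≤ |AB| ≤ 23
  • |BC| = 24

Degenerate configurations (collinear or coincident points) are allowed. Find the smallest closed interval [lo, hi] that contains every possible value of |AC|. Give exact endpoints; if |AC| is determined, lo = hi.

|AC| ∈ [1, 47]  (≈ [1.0000, 47.0000])

|AB| ∈ [7, 23]
|BC| ∈ {24}
|AC| ∈ [1, 47]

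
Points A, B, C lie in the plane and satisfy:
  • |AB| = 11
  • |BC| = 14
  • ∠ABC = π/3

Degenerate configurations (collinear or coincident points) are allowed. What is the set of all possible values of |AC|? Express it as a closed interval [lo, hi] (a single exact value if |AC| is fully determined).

|AB| ∈ {11}
|BC| ∈ {14}
|AC| ∈ {√(163)}

|AC| = √(163)  (≈ 12.7671)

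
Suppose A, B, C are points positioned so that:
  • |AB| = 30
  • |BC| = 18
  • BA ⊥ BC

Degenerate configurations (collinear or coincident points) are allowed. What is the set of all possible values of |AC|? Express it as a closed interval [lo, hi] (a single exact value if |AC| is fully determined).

|AB| ∈ {30}
|BC| ∈ {18}
|AC| ∈ {6·√(34)}

|AC| = 6·√(34)  (≈ 34.9857)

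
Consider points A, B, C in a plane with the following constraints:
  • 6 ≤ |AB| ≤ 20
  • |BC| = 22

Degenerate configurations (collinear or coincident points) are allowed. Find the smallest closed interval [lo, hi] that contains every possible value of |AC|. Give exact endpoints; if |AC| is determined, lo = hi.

|AB| ∈ [6, 20]
|BC| ∈ {22}
|AC| ∈ [2, 42]

|AC| ∈ [2, 42]  (≈ [2.0000, 42.0000])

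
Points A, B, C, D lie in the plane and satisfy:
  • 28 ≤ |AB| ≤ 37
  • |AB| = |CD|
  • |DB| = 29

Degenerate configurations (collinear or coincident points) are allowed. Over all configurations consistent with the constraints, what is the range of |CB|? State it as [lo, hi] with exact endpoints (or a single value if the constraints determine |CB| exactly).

|AB| ∈ [28, 37]
|BD| ∈ {29}
|CD| ∈ [28, 37]
|AD| ∈ [0, 66]
|BC| ∈ [0, 66]
|AC| ∈ [0, 103]

|CB| ∈ [0, 66]  (≈ [0.0000, 66.0000])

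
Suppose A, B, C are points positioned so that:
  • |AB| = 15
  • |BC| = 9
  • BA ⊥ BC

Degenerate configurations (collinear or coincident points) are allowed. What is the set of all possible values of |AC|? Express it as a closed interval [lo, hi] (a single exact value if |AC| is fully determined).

|AB| ∈ {15}
|BC| ∈ {9}
|AC| ∈ {3·√(34)}

|AC| = 3·√(34)  (≈ 17.4929)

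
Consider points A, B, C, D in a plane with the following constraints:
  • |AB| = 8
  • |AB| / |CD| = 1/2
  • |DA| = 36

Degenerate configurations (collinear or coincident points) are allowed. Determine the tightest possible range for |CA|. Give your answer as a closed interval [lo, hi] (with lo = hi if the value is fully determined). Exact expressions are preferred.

|AB| ∈ {8}
|AD| ∈ {36}
|CD| ∈ {16}
|BD| ∈ [28, 44]
|AC| ∈ [20, 52]
|BC| ∈ [12, 60]

|CA| ∈ [20, 52]  (≈ [20.0000, 52.0000])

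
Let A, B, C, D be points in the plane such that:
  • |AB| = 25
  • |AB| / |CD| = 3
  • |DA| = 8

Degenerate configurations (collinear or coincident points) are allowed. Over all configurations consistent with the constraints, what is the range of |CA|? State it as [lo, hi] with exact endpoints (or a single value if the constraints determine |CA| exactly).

|AB| ∈ {25}
|AD| ∈ {8}
|CD| ∈ {25/3}
|BD| ∈ [17, 33]
|AC| ∈ [1/3, 49/3]
|BC| ∈ [26/3, 124/3]

|CA| ∈ [1/3, 49/3]  (≈ [0.3333, 16.3333])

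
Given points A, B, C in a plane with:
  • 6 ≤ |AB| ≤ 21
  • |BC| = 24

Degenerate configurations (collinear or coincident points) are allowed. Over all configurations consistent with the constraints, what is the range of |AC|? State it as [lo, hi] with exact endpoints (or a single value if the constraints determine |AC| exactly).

|AC| ∈ [3, 45]  (≈ [3.0000, 45.0000])

|AB| ∈ [6, 21]
|BC| ∈ {24}
|AC| ∈ [3, 45]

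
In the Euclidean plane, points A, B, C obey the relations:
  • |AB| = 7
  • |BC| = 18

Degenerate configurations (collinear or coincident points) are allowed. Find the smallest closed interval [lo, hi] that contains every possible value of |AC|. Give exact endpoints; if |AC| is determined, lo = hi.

|AC| ∈ [11, 25]  (≈ [11.0000, 25.0000])

|AB| ∈ {7}
|BC| ∈ {18}
|AC| ∈ [11, 25]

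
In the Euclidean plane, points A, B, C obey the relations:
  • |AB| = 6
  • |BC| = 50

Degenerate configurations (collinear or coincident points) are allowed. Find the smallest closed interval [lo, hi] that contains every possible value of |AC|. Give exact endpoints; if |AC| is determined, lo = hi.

|AB| ∈ {6}
|BC| ∈ {50}
|AC| ∈ [44, 56]

|AC| ∈ [44, 56]  (≈ [44.0000, 56.0000])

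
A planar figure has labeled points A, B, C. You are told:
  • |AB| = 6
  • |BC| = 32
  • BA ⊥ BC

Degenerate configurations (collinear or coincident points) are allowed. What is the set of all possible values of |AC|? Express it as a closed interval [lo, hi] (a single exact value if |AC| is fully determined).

|AB| ∈ {6}
|BC| ∈ {32}
|AC| ∈ {2·√(265)}

|AC| = 2·√(265)  (≈ 32.5576)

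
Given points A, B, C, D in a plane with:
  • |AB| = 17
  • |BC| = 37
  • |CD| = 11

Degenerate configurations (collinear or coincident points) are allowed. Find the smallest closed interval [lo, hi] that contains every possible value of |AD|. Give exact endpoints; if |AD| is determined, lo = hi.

|AB| ∈ {17}
|BC| ∈ {37}
|CD| ∈ {11}
|AC| ∈ [20, 54]
|BD| ∈ [26, 48]
|AD| ∈ [9, 65]

|AD| ∈ [9, 65]  (≈ [9.0000, 65.0000])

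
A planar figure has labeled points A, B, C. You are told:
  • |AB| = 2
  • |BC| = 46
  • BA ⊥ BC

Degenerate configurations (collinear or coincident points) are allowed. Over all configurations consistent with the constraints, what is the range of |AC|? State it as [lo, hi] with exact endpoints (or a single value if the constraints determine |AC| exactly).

|AC| = 2·√(530)  (≈ 46.0435)

|AB| ∈ {2}
|BC| ∈ {46}
|AC| ∈ {2·√(530)}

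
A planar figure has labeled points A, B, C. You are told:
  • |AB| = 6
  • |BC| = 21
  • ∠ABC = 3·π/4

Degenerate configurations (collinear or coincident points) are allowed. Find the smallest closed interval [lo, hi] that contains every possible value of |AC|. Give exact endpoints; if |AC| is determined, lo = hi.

|AB| ∈ {6}
|BC| ∈ {21}
|AC| ∈ {3·√(14·√(2) + 53)}

|AC| = 3·√(14·√(2) + 53)  (≈ 25.5967)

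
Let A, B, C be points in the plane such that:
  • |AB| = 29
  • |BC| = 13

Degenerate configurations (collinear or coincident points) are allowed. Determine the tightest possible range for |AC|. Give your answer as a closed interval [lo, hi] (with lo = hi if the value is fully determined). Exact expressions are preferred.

|AB| ∈ {29}
|BC| ∈ {13}
|AC| ∈ [16, 42]

|AC| ∈ [16, 42]  (≈ [16.0000, 42.0000])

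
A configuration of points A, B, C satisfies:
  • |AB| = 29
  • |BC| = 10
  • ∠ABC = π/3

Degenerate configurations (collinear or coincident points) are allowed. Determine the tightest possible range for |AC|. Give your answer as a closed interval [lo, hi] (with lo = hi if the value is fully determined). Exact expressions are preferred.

|AC| = √(651)  (≈ 25.5147)

|AB| ∈ {29}
|BC| ∈ {10}
|AC| ∈ {√(651)}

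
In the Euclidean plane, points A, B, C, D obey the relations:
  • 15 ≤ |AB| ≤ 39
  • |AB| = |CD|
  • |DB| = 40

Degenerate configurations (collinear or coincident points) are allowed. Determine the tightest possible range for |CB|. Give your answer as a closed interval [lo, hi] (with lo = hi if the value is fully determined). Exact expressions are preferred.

|CB| ∈ [1, 79]  (≈ [1.0000, 79.0000])

|AB| ∈ [15, 39]
|BD| ∈ {40}
|CD| ∈ [15, 39]
|AD| ∈ [1, 79]
|BC| ∈ [1, 79]
|AC| ∈ [0, 118]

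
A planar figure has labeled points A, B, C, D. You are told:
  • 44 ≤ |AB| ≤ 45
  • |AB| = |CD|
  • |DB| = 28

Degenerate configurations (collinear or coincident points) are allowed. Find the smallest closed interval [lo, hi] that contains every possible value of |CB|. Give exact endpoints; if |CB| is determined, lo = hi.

|CB| ∈ [16, 73]  (≈ [16.0000, 73.0000])

|AB| ∈ [44, 45]
|BD| ∈ {28}
|CD| ∈ [44, 45]
|AD| ∈ [16, 73]
|BC| ∈ [16, 73]
|AC| ∈ [0, 118]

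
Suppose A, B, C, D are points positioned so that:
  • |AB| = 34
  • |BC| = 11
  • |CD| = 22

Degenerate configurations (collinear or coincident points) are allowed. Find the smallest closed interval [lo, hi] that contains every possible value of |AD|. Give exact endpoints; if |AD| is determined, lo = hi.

|AB| ∈ {34}
|BC| ∈ {11}
|CD| ∈ {22}
|AC| ∈ [23, 45]
|BD| ∈ [11, 33]
|AD| ∈ [1, 67]

|AD| ∈ [1, 67]  (≈ [1.0000, 67.0000])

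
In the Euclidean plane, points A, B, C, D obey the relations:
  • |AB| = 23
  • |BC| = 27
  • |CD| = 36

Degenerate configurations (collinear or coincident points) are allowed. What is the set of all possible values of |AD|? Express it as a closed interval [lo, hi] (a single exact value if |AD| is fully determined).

|AD| ∈ [0, 86]  (≈ [0.0000, 86.0000])

|AB| ∈ {23}
|BC| ∈ {27}
|CD| ∈ {36}
|AC| ∈ [4, 50]
|BD| ∈ [9, 63]
|AD| ∈ [0, 86]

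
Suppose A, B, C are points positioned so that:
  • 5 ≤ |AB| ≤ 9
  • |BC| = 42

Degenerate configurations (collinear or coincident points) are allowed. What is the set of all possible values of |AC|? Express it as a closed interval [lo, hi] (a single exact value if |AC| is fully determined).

|AB| ∈ [5, 9]
|BC| ∈ {42}
|AC| ∈ [33, 51]

|AC| ∈ [33, 51]  (≈ [33.0000, 51.0000])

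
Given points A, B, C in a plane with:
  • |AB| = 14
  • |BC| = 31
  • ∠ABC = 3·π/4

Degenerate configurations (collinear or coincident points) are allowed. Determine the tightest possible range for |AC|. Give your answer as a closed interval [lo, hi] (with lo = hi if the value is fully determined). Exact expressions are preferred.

|AB| ∈ {14}
|BC| ∈ {31}
|AC| ∈ {√(434·√(2) + 1157)}

|AC| = √(434·√(2) + 1157)  (≈ 42.0805)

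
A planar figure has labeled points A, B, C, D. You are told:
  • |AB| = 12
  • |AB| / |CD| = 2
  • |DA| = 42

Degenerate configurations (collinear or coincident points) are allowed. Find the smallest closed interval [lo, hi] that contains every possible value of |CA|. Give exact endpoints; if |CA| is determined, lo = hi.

|AB| ∈ {12}
|AD| ∈ {42}
|CD| ∈ {6}
|BD| ∈ [30, 54]
|AC| ∈ [36, 48]
|BC| ∈ [24, 60]

|CA| ∈ [36, 48]  (≈ [36.0000, 48.0000])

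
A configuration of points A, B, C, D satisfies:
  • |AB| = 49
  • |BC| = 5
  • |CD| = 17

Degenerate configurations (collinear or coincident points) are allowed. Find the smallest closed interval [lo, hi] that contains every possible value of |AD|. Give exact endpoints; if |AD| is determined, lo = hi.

|AD| ∈ [27, 71]  (≈ [27.0000, 71.0000])

|AB| ∈ {49}
|BC| ∈ {5}
|CD| ∈ {17}
|AC| ∈ [44, 54]
|BD| ∈ [12, 22]
|AD| ∈ [27, 71]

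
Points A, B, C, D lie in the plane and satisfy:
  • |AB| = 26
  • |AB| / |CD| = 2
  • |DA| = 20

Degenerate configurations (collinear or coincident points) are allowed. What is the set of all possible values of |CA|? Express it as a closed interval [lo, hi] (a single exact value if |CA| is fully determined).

|AB| ∈ {26}
|AD| ∈ {20}
|CD| ∈ {13}
|BD| ∈ [6, 46]
|AC| ∈ [7, 33]
|BC| ∈ [0, 59]

|CA| ∈ [7, 33]  (≈ [7.0000, 33.0000])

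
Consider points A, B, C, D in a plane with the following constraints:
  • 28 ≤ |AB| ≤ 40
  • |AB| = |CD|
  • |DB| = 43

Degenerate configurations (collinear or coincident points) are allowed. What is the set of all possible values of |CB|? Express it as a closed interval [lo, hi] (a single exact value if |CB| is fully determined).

|AB| ∈ [28, 40]
|BD| ∈ {43}
|CD| ∈ [28, 40]
|AD| ∈ [3, 83]
|BC| ∈ [3, 83]
|AC| ∈ [0, 123]

|CB| ∈ [3, 83]  (≈ [3.0000, 83.0000])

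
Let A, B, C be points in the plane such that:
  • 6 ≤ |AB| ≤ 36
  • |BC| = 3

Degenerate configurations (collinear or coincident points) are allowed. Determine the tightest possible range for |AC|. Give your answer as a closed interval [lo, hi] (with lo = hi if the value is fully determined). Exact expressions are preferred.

|AB| ∈ [6, 36]
|BC| ∈ {3}
|AC| ∈ [3, 39]

|AC| ∈ [3, 39]  (≈ [3.0000, 39.0000])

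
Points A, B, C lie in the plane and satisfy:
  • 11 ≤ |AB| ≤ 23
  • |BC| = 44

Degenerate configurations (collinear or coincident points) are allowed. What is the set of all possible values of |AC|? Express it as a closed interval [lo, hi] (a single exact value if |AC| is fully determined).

|AB| ∈ [11, 23]
|BC| ∈ {44}
|AC| ∈ [21, 67]

|AC| ∈ [21, 67]  (≈ [21.0000, 67.0000])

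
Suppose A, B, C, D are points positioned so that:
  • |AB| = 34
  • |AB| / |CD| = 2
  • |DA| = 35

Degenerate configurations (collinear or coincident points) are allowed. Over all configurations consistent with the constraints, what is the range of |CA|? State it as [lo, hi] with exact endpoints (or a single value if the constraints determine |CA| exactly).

|AB| ∈ {34}
|AD| ∈ {35}
|CD| ∈ {17}
|BD| ∈ [1, 69]
|AC| ∈ [18, 52]
|BC| ∈ [0, 86]

|CA| ∈ [18, 52]  (≈ [18.0000, 52.0000])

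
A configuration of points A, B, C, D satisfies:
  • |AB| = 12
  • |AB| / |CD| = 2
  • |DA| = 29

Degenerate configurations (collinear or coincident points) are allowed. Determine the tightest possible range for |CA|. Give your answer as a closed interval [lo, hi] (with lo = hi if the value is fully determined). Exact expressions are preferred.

|AB| ∈ {12}
|AD| ∈ {29}
|CD| ∈ {6}
|BD| ∈ [17, 41]
|AC| ∈ [23, 35]
|BC| ∈ [11, 47]

|CA| ∈ [23, 35]  (≈ [23.0000, 35.0000])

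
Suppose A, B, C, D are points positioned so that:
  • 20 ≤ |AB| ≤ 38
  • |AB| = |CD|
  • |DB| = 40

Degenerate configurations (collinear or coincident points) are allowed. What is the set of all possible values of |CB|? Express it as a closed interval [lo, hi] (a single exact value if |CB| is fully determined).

|CB| ∈ [2, 78]  (≈ [2.0000, 78.0000])

|AB| ∈ [20, 38]
|BD| ∈ {40}
|CD| ∈ [20, 38]
|AD| ∈ [2, 78]
|BC| ∈ [2, 78]
|AC| ∈ [0, 116]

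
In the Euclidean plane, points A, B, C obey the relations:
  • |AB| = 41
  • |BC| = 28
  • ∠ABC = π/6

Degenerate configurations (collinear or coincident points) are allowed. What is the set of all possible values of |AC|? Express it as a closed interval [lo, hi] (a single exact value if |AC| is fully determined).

|AB| ∈ {41}
|BC| ∈ {28}
|AC| ∈ {√(2465 - 1148·√(3))}

|AC| = √(2465 - 1148·√(3))  (≈ 21.8313)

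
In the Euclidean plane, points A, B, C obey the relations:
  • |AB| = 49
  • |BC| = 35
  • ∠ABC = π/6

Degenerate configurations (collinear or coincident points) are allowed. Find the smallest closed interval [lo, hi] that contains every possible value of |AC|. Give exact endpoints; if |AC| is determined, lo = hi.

|AB| ∈ {49}
|BC| ∈ {35}
|AC| ∈ {7·√(74 - 35·√(3))}

|AC| = 7·√(74 - 35·√(3))  (≈ 25.6034)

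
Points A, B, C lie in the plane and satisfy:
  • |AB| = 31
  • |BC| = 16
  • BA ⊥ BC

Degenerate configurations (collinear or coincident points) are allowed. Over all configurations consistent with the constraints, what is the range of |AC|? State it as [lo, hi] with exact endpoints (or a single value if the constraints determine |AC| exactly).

|AB| ∈ {31}
|BC| ∈ {16}
|AC| ∈ {√(1217)}

|AC| = √(1217)  (≈ 34.8855)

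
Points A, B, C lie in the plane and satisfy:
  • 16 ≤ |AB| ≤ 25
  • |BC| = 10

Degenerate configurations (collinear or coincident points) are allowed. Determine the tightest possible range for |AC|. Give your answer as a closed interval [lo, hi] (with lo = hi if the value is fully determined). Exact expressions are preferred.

|AB| ∈ [16, 25]
|BC| ∈ {10}
|AC| ∈ [6, 35]

|AC| ∈ [6, 35]  (≈ [6.0000, 35.0000])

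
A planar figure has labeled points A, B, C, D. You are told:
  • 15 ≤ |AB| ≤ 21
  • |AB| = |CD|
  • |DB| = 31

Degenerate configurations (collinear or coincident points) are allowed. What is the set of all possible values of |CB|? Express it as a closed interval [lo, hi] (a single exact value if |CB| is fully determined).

|AB| ∈ [15, 21]
|BD| ∈ {31}
|CD| ∈ [15, 21]
|AD| ∈ [10, 52]
|BC| ∈ [10, 52]
|AC| ∈ [0, 73]

|CB| ∈ [10, 52]  (≈ [10.0000, 52.0000])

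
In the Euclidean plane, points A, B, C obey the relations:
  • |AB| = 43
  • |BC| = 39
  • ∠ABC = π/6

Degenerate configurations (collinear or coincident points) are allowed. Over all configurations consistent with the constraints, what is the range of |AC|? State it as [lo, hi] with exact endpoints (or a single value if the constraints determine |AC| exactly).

|AB| ∈ {43}
|BC| ∈ {39}
|AC| ∈ {√(3370 - 1677·√(3))}

|AC| = √(3370 - 1677·√(3))  (≈ 21.5720)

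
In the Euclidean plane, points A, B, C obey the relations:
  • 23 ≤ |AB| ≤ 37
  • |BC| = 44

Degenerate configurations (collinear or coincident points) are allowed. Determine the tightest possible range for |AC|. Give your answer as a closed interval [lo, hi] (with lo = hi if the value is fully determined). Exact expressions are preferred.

|AB| ∈ [23, 37]
|BC| ∈ {44}
|AC| ∈ [7, 81]

|AC| ∈ [7, 81]  (≈ [7.0000, 81.0000])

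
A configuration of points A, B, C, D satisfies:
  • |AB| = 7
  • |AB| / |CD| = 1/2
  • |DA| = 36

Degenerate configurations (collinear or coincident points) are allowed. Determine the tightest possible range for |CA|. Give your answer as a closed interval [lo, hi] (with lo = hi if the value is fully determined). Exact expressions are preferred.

|CA| ∈ [22, 50]  (≈ [22.0000, 50.0000])

|AB| ∈ {7}
|AD| ∈ {36}
|CD| ∈ {14}
|BD| ∈ [29, 43]
|AC| ∈ [22, 50]
|BC| ∈ [15, 57]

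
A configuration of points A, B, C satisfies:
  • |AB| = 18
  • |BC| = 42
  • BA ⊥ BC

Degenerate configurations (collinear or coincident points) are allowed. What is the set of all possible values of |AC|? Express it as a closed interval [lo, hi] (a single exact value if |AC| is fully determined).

|AB| ∈ {18}
|BC| ∈ {42}
|AC| ∈ {6·√(58)}

|AC| = 6·√(58)  (≈ 45.6946)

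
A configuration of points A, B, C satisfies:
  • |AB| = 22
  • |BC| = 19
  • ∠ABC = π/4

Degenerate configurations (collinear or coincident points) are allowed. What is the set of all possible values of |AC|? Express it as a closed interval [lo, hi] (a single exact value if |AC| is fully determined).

|AB| ∈ {22}
|BC| ∈ {19}
|AC| ∈ {√(845 - 418·√(2))}

|AC| = √(845 - 418·√(2))  (≈ 15.9329)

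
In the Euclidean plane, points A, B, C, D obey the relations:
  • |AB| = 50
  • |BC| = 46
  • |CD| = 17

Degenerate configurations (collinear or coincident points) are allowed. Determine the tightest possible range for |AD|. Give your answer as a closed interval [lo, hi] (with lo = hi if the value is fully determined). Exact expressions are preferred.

|AB| ∈ {50}
|BC| ∈ {46}
|CD| ∈ {17}
|AC| ∈ [4, 96]
|BD| ∈ [29, 63]
|AD| ∈ [0, 113]

|AD| ∈ [0, 113]  (≈ [0.0000, 113.0000])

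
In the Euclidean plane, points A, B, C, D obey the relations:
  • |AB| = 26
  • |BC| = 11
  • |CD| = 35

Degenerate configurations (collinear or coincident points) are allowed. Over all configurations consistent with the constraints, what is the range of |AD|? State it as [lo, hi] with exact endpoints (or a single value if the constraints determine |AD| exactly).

|AB| ∈ {26}
|BC| ∈ {11}
|CD| ∈ {35}
|AC| ∈ [15, 37]
|BD| ∈ [24, 46]
|AD| ∈ [0, 72]

|AD| ∈ [0, 72]  (≈ [0.0000, 72.0000])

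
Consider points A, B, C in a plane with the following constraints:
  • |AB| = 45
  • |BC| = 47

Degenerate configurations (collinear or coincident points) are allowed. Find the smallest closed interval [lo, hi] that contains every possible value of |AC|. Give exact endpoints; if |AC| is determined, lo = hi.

|AB| ∈ {45}
|BC| ∈ {47}
|AC| ∈ [2, 92]

|AC| ∈ [2, 92]  (≈ [2.0000, 92.0000])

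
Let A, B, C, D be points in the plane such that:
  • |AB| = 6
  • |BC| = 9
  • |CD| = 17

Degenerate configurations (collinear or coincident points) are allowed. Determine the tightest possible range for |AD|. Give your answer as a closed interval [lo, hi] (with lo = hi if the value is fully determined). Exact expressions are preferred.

|AD| ∈ [2, 32]  (≈ [2.0000, 32.0000])

|AB| ∈ {6}
|BC| ∈ {9}
|CD| ∈ {17}
|AC| ∈ [3, 15]
|BD| ∈ [8, 26]
|AD| ∈ [2, 32]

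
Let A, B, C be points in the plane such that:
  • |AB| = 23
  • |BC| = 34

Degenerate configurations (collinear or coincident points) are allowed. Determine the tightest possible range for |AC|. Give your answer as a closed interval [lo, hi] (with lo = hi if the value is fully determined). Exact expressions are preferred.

|AB| ∈ {23}
|BC| ∈ {34}
|AC| ∈ [11, 57]

|AC| ∈ [11, 57]  (≈ [11.0000, 57.0000])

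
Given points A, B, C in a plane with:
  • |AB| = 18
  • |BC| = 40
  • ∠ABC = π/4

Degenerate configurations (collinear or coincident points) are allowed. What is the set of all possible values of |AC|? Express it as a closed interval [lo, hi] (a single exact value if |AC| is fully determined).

|AB| ∈ {18}
|BC| ∈ {40}
|AC| ∈ {2·√(481 - 180·√(2))}

|AC| = 2·√(481 - 180·√(2))  (≈ 30.0960)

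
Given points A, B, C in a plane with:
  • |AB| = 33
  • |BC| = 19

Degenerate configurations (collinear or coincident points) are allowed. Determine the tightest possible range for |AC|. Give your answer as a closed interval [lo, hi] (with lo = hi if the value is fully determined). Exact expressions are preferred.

|AB| ∈ {33}
|BC| ∈ {19}
|AC| ∈ [14, 52]

|AC| ∈ [14, 52]  (≈ [14.0000, 52.0000])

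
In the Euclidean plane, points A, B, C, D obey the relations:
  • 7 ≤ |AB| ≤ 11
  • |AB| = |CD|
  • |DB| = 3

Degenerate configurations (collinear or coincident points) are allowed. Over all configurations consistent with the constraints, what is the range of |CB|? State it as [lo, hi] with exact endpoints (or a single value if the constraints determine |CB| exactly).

|CB| ∈ [4, 14]  (≈ [4.0000, 14.0000])

|AB| ∈ [7, 11]
|BD| ∈ {3}
|CD| ∈ [7, 11]
|AD| ∈ [4, 14]
|BC| ∈ [4, 14]
|AC| ∈ [0, 25]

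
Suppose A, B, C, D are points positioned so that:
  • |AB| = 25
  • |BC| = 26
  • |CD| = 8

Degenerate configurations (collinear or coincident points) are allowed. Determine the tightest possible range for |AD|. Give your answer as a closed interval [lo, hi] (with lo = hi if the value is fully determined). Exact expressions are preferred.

|AB| ∈ {25}
|BC| ∈ {26}
|CD| ∈ {8}
|AC| ∈ [1, 51]
|BD| ∈ [18, 34]
|AD| ∈ [0, 59]

|AD| ∈ [0, 59]  (≈ [0.0000, 59.0000])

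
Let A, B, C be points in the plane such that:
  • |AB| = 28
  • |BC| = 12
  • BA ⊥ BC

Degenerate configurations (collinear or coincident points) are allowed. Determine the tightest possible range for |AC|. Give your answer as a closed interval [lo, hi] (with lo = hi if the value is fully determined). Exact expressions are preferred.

|AC| = 4·√(58)  (≈ 30.4631)

|AB| ∈ {28}
|BC| ∈ {12}
|AC| ∈ {4·√(58)}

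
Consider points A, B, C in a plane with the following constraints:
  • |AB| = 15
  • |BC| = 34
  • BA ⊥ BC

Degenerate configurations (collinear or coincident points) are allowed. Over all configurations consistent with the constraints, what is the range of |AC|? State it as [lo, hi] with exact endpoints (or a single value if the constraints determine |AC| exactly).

|AB| ∈ {15}
|BC| ∈ {34}
|AC| ∈ {√(1381)}

|AC| = √(1381)  (≈ 37.1618)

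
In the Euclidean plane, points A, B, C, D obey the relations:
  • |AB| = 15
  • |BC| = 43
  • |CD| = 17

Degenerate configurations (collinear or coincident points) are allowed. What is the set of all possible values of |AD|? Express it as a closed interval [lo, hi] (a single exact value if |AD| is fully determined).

|AB| ∈ {15}
|BC| ∈ {43}
|CD| ∈ {17}
|AC| ∈ [28, 58]
|BD| ∈ [26, 60]
|AD| ∈ [11, 75]

|AD| ∈ [11, 75]  (≈ [11.0000, 75.0000])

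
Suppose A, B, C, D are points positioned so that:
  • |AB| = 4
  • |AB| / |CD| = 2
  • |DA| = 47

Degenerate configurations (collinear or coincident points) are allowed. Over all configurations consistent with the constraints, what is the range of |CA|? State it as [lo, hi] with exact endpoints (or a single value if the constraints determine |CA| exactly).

|CA| ∈ [45, 49]  (≈ [45.0000, 49.0000])

|AB| ∈ {4}
|AD| ∈ {47}
|CD| ∈ {2}
|BD| ∈ [43, 51]
|AC| ∈ [45, 49]
|BC| ∈ [41, 53]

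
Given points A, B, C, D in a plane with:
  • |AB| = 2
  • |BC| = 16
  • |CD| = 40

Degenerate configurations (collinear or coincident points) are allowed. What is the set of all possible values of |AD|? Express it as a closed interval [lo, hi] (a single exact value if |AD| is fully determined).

|AD| ∈ [22, 58]  (≈ [22.0000, 58.0000])

|AB| ∈ {2}
|BC| ∈ {16}
|CD| ∈ {40}
|AC| ∈ [14, 18]
|BD| ∈ [24, 56]
|AD| ∈ [22, 58]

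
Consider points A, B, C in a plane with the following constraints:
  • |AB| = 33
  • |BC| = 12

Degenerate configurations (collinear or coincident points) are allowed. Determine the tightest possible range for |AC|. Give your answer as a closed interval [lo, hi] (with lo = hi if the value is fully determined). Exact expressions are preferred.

|AB| ∈ {33}
|BC| ∈ {12}
|AC| ∈ [21, 45]

|AC| ∈ [21, 45]  (≈ [21.0000, 45.0000])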